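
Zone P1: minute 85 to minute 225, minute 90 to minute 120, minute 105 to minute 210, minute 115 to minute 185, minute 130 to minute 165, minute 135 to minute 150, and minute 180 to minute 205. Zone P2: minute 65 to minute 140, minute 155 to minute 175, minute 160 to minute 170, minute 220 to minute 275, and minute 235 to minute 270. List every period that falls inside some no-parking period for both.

minute 85 to minute 140, minute 155 to minute 175, minute 220 to minute 225

First set merges to minute 85 to minute 225.
Second set merges to minute 65 to minute 140, minute 155 to minute 175, minute 220 to minute 275.
minute 85 to minute 225 ∩ B → minute 85 to minute 140, minute 155 to minute 175, minute 220 to minute 225.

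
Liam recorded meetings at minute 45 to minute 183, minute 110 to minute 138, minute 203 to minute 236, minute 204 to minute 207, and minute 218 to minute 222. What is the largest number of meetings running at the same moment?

Walk the sorted start/end points keeping a running depth.
The depth first hits 2 at minute 110.

2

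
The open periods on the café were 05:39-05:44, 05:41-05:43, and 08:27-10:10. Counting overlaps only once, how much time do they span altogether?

1 h 48 min

Merged: 05:39-05:44, 08:27-10:10.
Lengths: 5 min + 1 h 43 min = 1 h 48 min.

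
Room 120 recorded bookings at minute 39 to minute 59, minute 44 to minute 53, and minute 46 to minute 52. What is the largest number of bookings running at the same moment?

3

At minute 46, 3 of the intervals are simultaneously active.
No point has more.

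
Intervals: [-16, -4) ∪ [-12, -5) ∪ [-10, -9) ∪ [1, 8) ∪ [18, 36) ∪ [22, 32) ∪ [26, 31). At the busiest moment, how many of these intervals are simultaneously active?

3

Walk the sorted start/end points keeping a running depth.
The depth first hits 3 at -10.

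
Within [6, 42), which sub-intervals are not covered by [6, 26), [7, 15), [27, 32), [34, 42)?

After merging, the occupied span is [6, 26), [27, 32), [34, 42).
Complement within [6, 42): [26, 27), [32, 34).

[26, 27) ∪ [32, 34)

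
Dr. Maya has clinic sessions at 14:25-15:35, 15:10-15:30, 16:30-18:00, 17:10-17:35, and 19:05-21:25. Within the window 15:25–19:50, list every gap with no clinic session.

After merging, the occupied span is 14:25–15:35, 16:30–18:00, 19:05–21:25.
Uncovered inside 15:25–19:50: 15:35–16:30, 18:00–19:05.

15:35–16:30, 18:00–19:05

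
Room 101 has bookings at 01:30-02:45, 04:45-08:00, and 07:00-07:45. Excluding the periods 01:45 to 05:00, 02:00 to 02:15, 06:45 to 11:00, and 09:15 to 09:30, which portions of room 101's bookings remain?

01:30–01:45, 05:00–06:45

Merge the first list: 01:30–02:45, 04:45–08:00.
Merge the second list: 01:45–05:00, 06:45–11:00.
01:30–02:45 \ B = 01:30–01:45.
04:45–08:00 \ B = 05:00–06:45.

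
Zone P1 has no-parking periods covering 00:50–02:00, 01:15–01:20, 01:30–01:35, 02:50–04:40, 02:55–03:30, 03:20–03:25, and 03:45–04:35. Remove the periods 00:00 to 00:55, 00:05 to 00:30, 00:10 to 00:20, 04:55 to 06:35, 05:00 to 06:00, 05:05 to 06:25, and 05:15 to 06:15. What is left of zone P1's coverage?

First set merges to 00:50-02:00, 02:50-04:40.
Second set merges to 00:00-00:55, 04:55-06:35.
00:50-02:00 minus B → 00:55-02:00.
02:50-04:40: no B overlap → unchanged.

00:55-02:00, 02:50-04:40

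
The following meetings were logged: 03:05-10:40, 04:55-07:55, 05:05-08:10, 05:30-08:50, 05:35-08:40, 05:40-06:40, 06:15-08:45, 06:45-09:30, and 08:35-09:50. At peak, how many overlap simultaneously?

7

At 06:15, 7 of the intervals are simultaneously active.
No point has more.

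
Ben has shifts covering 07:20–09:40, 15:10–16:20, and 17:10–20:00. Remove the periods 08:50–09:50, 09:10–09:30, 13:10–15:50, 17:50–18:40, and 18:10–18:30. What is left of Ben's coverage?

Merge the second list: 08:50-09:50, 13:10-15:50, 17:50-18:40.
07:20-09:40 with B removed leaves 07:20-08:50.
15:10-16:20 with B removed leaves 15:50-16:20.
17:10-20:00 with B removed leaves 17:10-17:50, 18:40-20:00.

07:20-08:50, 15:50-16:20, 17:10-17:50, 18:40-20:00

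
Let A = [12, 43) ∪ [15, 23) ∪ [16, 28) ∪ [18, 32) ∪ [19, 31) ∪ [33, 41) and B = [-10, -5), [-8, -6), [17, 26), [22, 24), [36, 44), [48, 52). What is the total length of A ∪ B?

A, merged: [12, 43).
B, merged: [-10, -5), [17, 26), [36, 44), [48, 52).
A ∪ B = [-10, -5), [12, 44), [48, 52).
Total: 5 + 32 + 4 = 41.

41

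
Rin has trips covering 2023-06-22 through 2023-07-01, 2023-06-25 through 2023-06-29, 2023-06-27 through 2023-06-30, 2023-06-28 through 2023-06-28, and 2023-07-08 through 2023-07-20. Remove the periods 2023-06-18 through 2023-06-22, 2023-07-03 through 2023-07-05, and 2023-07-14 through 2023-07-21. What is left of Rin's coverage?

A, merged: 2023-06-22 through 2023-07-01, 2023-07-08 through 2023-07-20.
2023-06-22 through 2023-07-01 with B removed leaves 2023-06-23 through 2023-07-01.
2023-07-08 through 2023-07-20 with B removed leaves 2023-07-08 through 2023-07-13.

2023-06-23 through 2023-07-01, 2023-07-08 through 2023-07-13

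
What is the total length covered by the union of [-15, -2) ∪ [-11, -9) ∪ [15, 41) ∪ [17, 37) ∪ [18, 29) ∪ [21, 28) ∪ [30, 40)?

Merged: [-15, -2), [15, 41).
Lengths: 13 + 26 = 39.

39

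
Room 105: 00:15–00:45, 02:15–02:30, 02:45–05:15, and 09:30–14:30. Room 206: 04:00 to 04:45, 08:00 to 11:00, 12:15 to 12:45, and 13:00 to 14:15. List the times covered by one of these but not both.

00:15–00:45, 02:15–02:30, 02:45–04:00, 04:45–05:15, 08:00–09:30, 11:00–12:15, 12:45–13:00, 14:15–14:30

A \ B = 00:15–00:45, 02:15–02:30, 02:45–04:00, 04:45–05:15, 11:00–12:15, 12:45–13:00, 14:15–14:30.
B \ A = 08:00–09:30.
Union of the two gives the symmetric difference.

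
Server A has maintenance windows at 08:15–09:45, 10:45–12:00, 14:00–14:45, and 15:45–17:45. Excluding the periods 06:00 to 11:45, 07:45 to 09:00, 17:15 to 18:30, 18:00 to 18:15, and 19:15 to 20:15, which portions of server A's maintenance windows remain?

B, merged: 06:00–11:45, 17:15–18:30, 19:15–20:15.
08:15–09:45: fully covered by B → removed.
10:45–12:00 minus B → 11:45–12:00.
14:00–14:45: no B overlap → unchanged.
15:45–17:45 minus B → 15:45–17:15.

11:45–12:00, 14:00–14:45, 15:45–17:15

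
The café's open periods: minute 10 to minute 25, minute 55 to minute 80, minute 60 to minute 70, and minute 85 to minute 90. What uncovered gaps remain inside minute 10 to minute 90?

minute 25 to minute 55, minute 80 to minute 85

Covered (merged): minute 10 to minute 25, minute 55 to minute 80, minute 85 to minute 90.
Gaps within minute 10 to minute 90: minute 25 to minute 55, minute 80 to minute 85.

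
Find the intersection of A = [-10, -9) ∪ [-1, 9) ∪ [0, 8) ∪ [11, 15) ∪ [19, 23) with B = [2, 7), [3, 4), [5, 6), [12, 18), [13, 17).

[2, 7) ∪ [12, 15)

A, merged: [-10, -9), [-1, 9), [11, 15), [19, 23).
B, merged: [2, 7), [12, 18).
[-10, -9): no overlap with the second set.
[-1, 9) meets the second set on [2, 7).
[11, 15) meets the second set on [12, 15).
[19, 23): no overlap with the second set.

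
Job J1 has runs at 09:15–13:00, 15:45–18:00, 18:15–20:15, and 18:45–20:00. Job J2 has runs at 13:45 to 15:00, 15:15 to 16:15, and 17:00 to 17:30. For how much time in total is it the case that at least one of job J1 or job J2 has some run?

Merge the first list: 09:15–13:00, 15:45–18:00, 18:15–20:15.
A ∪ B = 09:15–13:00, 13:45–15:00, 15:15–18:00, 18:15–20:15.
Total: 3 h 45 min + 1 h 15 min + 2 h 45 min + 2 h = 9 h 45 min.

9 h 45 min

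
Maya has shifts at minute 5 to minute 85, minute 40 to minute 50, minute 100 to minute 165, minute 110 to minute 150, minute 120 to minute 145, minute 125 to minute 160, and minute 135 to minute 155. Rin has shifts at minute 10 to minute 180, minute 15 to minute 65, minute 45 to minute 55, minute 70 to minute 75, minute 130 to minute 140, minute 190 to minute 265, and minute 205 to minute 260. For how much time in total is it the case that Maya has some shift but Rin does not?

A, merged: minute 5 to minute 85, minute 100 to minute 165.
B, merged: minute 10 to minute 180, minute 190 to minute 265.
A \ B = minute 5 to minute 10.
Total: 5 minutes.

5 minutes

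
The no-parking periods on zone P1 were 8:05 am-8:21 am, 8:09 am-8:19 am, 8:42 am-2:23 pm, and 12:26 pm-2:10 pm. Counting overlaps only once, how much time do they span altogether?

5 h 57 min

Merged: 8:05 am–8:21 am, 8:42 am–2:23 pm.
Lengths: 16 min + 5 h 41 min = 5 h 57 min.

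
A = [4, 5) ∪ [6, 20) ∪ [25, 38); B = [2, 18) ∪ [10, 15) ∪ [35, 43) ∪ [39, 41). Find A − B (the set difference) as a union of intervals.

[18, 20) ∪ [25, 35)

B, merged: [2, 18), [35, 43).
[4, 5): fully covered by B → removed.
[6, 20) minus B → [18, 20).
[25, 38) minus B → [25, 35).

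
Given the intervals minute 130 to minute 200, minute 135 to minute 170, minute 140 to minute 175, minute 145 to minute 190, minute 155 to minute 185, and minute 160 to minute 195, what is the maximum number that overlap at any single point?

6

Walk the sorted start/end points keeping a running depth.
The depth first hits 6 at minute 160.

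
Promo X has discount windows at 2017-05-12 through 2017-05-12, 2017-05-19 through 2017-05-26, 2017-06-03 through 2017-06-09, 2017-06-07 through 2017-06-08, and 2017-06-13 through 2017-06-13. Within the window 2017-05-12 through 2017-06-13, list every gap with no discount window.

Covered (merged): 2017-05-12 through 2017-05-12, 2017-05-19 through 2017-05-26, 2017-06-03 through 2017-06-09, 2017-06-13 through 2017-06-13.
Gaps within 2017-05-12 through 2017-06-13: 2017-05-13 through 2017-05-18, 2017-05-27 through 2017-06-02, 2017-06-10 through 2017-06-12.

2017-05-13 through 2017-05-18, 2017-05-27 through 2017-06-02, 2017-06-10 through 2017-06-12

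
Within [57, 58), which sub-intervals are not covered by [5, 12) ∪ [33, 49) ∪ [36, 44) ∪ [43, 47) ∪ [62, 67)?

After merging, the occupied span is [5, 12), [33, 49), [62, 67).
Uncovered inside [57, 58): [57, 58).

[57, 58)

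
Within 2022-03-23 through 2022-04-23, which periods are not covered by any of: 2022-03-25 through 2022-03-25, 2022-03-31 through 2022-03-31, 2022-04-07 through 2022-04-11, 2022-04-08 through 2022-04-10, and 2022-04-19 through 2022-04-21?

After merging, the occupied span is 2022-03-25 through 2022-03-25, 2022-03-31 through 2022-03-31, 2022-04-07 through 2022-04-11, 2022-04-19 through 2022-04-21.
Gaps within 2022-03-23 through 2022-04-23: 2022-03-23 through 2022-03-24, 2022-03-26 through 2022-03-30, 2022-04-01 through 2022-04-06, 2022-04-12 through 2022-04-18, 2022-04-22 through 2022-04-23.

2022-03-23 through 2022-03-24, 2022-03-26 through 2022-03-30, 2022-04-01 through 2022-04-06, 2022-04-12 through 2022-04-18, 2022-04-22 through 2022-04-23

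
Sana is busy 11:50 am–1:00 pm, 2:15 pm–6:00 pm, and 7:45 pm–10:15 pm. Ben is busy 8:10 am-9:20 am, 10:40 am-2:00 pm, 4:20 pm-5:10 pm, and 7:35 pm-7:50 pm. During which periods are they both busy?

11:50 am–1:00 pm ∩ B → 11:50 am–1:00 pm.
2:15 pm–6:00 pm ∩ B → 4:20 pm–5:10 pm.
7:45 pm–10:15 pm ∩ B → 7:45 pm–7:50 pm.

11:50 am–1:00 pm, 4:20 pm–5:10 pm, 7:45 pm–7:50 pm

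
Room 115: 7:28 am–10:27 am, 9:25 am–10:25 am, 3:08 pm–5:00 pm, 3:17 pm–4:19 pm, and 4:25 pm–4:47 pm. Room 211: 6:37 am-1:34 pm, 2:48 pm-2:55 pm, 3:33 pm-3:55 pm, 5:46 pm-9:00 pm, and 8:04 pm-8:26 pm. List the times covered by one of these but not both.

Merge the first list: 7:28 am–10:27 am, 3:08 pm–5:00 pm.
Merge the second list: 6:37 am–1:34 pm, 2:48 pm–2:55 pm, 3:33 pm–3:55 pm, 5:46 pm–9:00 pm.
A but not B: 3:08 pm–3:33 pm, 3:55 pm–5:00 pm.
B but not A: 6:37 am–7:28 am, 10:27 am–1:34 pm, 2:48 pm–2:55 pm, 5:46 pm–9:00 pm.
Combining gives A △ B.

6:37 am–7:28 am, 10:27 am–1:34 pm, 2:48 pm–2:55 pm, 3:08 pm–3:33 pm, 3:55 pm–5:00 pm, 5:46 pm–9:00 pm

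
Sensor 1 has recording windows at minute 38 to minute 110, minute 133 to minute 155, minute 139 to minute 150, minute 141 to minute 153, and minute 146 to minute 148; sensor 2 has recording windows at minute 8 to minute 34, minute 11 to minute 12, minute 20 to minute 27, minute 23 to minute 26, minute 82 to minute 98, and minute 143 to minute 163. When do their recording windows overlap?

Merge the first list: minute 38 to minute 110, minute 133 to minute 155.
Merge the second list: minute 8 to minute 34, minute 82 to minute 98, minute 143 to minute 163.
minute 38 to minute 110 ∩ B → minute 82 to minute 98.
minute 133 to minute 155 ∩ B → minute 143 to minute 155.

minute 82 to minute 98, minute 143 to minute 155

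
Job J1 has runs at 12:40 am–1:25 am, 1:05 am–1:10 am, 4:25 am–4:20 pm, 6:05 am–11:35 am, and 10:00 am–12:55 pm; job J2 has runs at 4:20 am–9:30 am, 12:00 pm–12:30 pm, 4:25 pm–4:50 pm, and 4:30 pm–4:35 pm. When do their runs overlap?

4:25 am–9:30 am, 12:00 pm–12:30 pm

First set merges to 12:40 am–1:25 am, 4:25 am–4:20 pm.
Second set merges to 4:20 am–9:30 am, 12:00 pm–12:30 pm, 4:25 pm–4:50 pm.
12:40 am–1:25 am meets no B interval.
4:25 am–4:20 pm ∩ B → 4:25 am–9:30 am, 12:00 pm–12:30 pm.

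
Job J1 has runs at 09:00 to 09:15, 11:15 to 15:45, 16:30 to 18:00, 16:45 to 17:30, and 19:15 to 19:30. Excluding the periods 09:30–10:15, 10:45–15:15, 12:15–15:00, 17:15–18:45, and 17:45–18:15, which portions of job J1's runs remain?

A, merged: 09:00–09:15, 11:15–15:45, 16:30–18:00, 19:15–19:30.
B, merged: 09:30–10:15, 10:45–15:15, 17:15–18:45.
09:00–09:15: no B overlap → unchanged.
11:15–15:45 minus B → 15:15–15:45.
16:30–18:00 minus B → 16:30–17:15.
19:15–19:30: no B overlap → unchanged.

09:00–09:15, 15:15–15:45, 16:30–17:15, 19:15–19:30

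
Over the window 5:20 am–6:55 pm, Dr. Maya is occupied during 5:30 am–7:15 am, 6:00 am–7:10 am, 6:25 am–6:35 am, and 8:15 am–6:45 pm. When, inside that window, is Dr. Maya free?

Covered (merged): 5:30 am–7:15 am, 8:15 am–6:45 pm.
Uncovered inside 5:20 am–6:55 pm: 5:20 am–5:30 am, 7:15 am–8:15 am, 6:45 pm–6:55 pm.

5:20 am–5:30 am, 7:15 am–8:15 am, 6:45 pm–6:55 pm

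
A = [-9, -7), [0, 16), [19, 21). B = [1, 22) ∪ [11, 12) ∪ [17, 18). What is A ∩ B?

B, merged: [1, 22).
[-9, -7): no overlap with the second set.
[0, 16) meets the second set on [1, 16).
[19, 21) meets the second set on [19, 21).

[1, 16) ∪ [19, 21)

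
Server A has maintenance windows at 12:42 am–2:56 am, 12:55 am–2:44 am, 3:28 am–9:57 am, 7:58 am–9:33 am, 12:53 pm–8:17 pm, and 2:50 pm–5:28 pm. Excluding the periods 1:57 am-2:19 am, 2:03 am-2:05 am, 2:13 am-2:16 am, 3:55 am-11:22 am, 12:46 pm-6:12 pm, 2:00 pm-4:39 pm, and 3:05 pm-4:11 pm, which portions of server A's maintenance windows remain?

12:42 am-1:57 am, 2:19 am-2:56 am, 3:28 am-3:55 am, 6:12 pm-8:17 pm

First set merges to 12:42 am-2:56 am, 3:28 am-9:57 am, 12:53 pm-8:17 pm.
Second set merges to 1:57 am-2:19 am, 3:55 am-11:22 am, 12:46 pm-6:12 pm.
12:42 am-2:56 am \ B = 12:42 am-1:57 am, 2:19 am-2:56 am.
3:28 am-9:57 am \ B = 3:28 am-3:55 am.
12:53 pm-8:17 pm \ B = 6:12 pm-8:17 pm.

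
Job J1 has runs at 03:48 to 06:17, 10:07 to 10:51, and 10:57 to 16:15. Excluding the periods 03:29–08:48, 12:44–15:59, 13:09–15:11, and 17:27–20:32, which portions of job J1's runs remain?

Merge the second list: 03:29-08:48, 12:44-15:59, 17:27-20:32.
03:48-06:17: entirely removed.
10:07-10:51: nothing removed.
10:57-16:15 \ B = 10:57-12:44, 15:59-16:15.

10:07-10:51, 10:57-12:44, 15:59-16:15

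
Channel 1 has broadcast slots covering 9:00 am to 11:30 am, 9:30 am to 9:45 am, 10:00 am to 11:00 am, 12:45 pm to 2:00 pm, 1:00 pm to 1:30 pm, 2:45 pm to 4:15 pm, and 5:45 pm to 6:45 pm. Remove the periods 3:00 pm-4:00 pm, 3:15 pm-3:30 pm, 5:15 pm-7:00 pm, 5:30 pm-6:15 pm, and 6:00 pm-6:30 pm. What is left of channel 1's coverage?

9:00 am–11:30 am, 12:45 pm–2:00 pm, 2:45 pm–3:00 pm, 4:00 pm–4:15 pm

A, merged: 9:00 am–11:30 am, 12:45 pm–2:00 pm, 2:45 pm–4:15 pm, 5:45 pm–6:45 pm.
B, merged: 3:00 pm–4:00 pm, 5:15 pm–7:00 pm.
9:00 am–11:30 am: no B overlap → unchanged.
12:45 pm–2:00 pm: no B overlap → unchanged.
2:45 pm–4:15 pm minus B → 2:45 pm–3:00 pm, 4:00 pm–4:15 pm.
5:45 pm–6:45 pm: fully covered by B → removed.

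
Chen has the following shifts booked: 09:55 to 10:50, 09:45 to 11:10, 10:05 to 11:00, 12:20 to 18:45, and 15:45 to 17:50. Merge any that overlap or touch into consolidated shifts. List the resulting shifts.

09:45-11:10, 12:20-18:45

Sort by start: 09:45-11:10, 09:55-10:50, 10:05-11:00, 12:20-18:45, 15:45-17:50.
09:55-10:50 overlaps/touches 09:45-11:10 → extend to 09:45-11:10.
10:05-11:00 overlaps/touches 09:45-11:10 → extend to 09:45-11:10.
12:20-18:45 is disjoint → start new block.
15:45-17:50 overlaps/touches 12:20-18:45 → extend to 12:20-18:45.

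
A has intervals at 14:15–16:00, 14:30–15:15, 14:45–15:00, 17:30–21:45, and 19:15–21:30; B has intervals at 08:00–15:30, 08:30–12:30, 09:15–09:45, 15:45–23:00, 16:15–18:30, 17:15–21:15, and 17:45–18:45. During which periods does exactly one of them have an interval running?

08:00-14:15, 15:30-15:45, 16:00-17:30, 21:45-23:00

A, merged: 14:15-16:00, 17:30-21:45.
B, merged: 08:00-15:30, 15:45-23:00.
A but not B: 15:30-15:45.
B but not A: 08:00-14:15, 16:00-17:30, 21:45-23:00.
Combining gives A △ B.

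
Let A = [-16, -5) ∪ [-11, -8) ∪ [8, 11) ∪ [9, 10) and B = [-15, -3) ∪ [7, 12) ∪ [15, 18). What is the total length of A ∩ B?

13

First set merges to [-16, -5), [8, 11).
A ∩ B = [-15, -5), [8, 11).
Total: 10 + 3 = 13.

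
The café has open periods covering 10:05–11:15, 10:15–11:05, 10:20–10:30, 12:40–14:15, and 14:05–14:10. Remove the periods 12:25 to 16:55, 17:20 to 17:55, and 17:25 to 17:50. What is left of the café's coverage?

Merge the first list: 10:05-11:15, 12:40-14:15.
Merge the second list: 12:25-16:55, 17:20-17:55.
10:05-11:15 is untouched.
12:40-14:15 lies entirely inside B → drops out.

10:05-11:15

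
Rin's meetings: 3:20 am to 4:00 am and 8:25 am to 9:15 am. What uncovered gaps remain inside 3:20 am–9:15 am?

4:00 am–8:25 am

Covered (merged): 3:20 am–4:00 am, 8:25 am–9:15 am.
Complement within 3:20 am–9:15 am: 4:00 am–8:25 am.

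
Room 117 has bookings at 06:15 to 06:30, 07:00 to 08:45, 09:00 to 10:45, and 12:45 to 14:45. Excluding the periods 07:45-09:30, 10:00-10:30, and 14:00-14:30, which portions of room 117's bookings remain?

06:15–06:30: nothing removed.
07:00–08:45 \ B = 07:00–07:45.
09:00–10:45 \ B = 09:30–10:00, 10:30–10:45.
12:45–14:45 \ B = 12:45–14:00, 14:30–14:45.

06:15–06:30, 07:00–07:45, 09:30–10:00, 10:30–10:45, 12:45–14:00, 14:30–14:45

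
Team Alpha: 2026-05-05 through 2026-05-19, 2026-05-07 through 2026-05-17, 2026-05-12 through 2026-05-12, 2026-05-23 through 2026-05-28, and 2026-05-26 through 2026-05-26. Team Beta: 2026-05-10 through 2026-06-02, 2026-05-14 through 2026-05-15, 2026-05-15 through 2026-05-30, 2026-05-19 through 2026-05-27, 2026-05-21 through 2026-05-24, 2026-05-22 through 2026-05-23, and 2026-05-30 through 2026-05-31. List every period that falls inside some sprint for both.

2026-05-10 through 2026-05-19, 2026-05-23 through 2026-05-28

A, merged: 2026-05-05 through 2026-05-19, 2026-05-23 through 2026-05-28.
B, merged: 2026-05-10 through 2026-06-02.
2026-05-05 through 2026-05-19 ∩ B → 2026-05-10 through 2026-05-19.
2026-05-23 through 2026-05-28 ∩ B → 2026-05-23 through 2026-05-28.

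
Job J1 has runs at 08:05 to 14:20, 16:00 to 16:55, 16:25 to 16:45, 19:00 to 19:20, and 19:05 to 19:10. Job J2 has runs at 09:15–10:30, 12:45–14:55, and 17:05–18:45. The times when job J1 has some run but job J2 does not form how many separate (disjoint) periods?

A, merged: 08:05–14:20, 16:00–16:55, 19:00–19:20.
A \ B = 08:05–09:15, 10:30–12:45, 16:00–16:55, 19:00–19:20.
That is 4 disjoint pieces.

4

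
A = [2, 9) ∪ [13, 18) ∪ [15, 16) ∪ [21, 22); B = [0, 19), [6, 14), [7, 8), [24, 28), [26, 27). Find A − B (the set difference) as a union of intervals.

[21, 22)

First set merges to [2, 9), [13, 18), [21, 22).
Second set merges to [0, 19), [24, 28).
[2, 9): fully covered by B → removed.
[13, 18): fully covered by B → removed.
[21, 22): no B overlap → unchanged.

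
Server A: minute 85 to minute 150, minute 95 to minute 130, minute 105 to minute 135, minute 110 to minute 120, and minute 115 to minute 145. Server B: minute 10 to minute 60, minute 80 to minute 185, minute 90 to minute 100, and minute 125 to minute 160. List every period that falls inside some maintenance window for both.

minute 85 to minute 150

First set merges to minute 85 to minute 150.
Second set merges to minute 10 to minute 60, minute 80 to minute 185.
minute 85 to minute 150 overlaps B on minute 85 to minute 150.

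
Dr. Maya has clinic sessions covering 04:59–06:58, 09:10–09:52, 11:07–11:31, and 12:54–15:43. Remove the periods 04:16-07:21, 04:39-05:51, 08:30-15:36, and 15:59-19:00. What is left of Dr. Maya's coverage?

Merge the second list: 04:16-07:21, 08:30-15:36, 15:59-19:00.
04:59-06:58: fully covered by B → removed.
09:10-09:52: fully covered by B → removed.
11:07-11:31: fully covered by B → removed.
12:54-15:43 minus B → 15:36-15:43.

15:36-15:43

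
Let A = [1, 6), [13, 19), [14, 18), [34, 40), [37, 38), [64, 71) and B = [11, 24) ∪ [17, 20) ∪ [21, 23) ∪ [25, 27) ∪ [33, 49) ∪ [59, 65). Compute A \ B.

[1, 6) ∪ [65, 71)

Merge the first list: [1, 6), [13, 19), [34, 40), [64, 71).
Merge the second list: [11, 24), [25, 27), [33, 49), [59, 65).
[1, 6): nothing removed.
[13, 19): entirely removed.
[34, 40): entirely removed.
[64, 71) \ B = [65, 71).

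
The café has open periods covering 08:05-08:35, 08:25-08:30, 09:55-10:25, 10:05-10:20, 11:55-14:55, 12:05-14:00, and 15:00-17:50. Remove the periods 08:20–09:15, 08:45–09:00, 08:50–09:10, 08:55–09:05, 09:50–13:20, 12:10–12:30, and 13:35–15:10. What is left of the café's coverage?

08:05–08:20, 13:20–13:35, 15:10–17:50

A, merged: 08:05–08:35, 09:55–10:25, 11:55–14:55, 15:00–17:50.
B, merged: 08:20–09:15, 09:50–13:20, 13:35–15:10.
08:05–08:35 minus B → 08:05–08:20.
09:55–10:25: fully covered by B → removed.
11:55–14:55 minus B → 13:20–13:35.
15:00–17:50 minus B → 15:10–17:50.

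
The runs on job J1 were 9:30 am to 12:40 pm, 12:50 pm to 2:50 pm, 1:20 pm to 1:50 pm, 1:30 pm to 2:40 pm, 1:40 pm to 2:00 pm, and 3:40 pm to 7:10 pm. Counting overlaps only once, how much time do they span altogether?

Merged: 9:30 am–12:40 pm, 12:50 pm–2:50 pm, 3:40 pm–7:10 pm.
Lengths: 3 h 10 min + 2 h + 3 h 30 min = 8 h 40 min.

8 h 40 min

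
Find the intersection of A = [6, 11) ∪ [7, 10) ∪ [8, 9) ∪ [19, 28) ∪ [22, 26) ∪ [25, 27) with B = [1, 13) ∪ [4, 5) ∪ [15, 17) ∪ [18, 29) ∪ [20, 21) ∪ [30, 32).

Merge the first list: [6, 11), [19, 28).
Merge the second list: [1, 13), [15, 17), [18, 29), [30, 32).
[6, 11) overlaps B on [6, 11).
[19, 28) overlaps B on [19, 28).

[6, 11) ∪ [19, 28)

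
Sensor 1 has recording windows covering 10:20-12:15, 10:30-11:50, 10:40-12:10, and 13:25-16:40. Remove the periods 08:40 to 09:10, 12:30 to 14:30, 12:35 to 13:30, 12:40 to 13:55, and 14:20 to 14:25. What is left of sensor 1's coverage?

First set merges to 10:20–12:15, 13:25–16:40.
Second set merges to 08:40–09:10, 12:30–14:30.
10:20–12:15: no B overlap → unchanged.
13:25–16:40 minus B → 14:30–16:40.

10:20–12:15, 14:30–16:40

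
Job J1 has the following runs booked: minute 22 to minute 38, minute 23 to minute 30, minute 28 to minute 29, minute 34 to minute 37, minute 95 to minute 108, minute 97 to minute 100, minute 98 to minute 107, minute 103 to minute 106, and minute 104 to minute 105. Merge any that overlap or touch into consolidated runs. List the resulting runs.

minute 23 to minute 30 overlaps/touches minute 22 to minute 38 → extend to minute 22 to minute 38.
minute 28 to minute 29 overlaps/touches minute 22 to minute 38 → extend to minute 22 to minute 38.
minute 34 to minute 37 overlaps/touches minute 22 to minute 38 → extend to minute 22 to minute 38.
minute 95 to minute 108 is disjoint → start new block.
minute 97 to minute 100 overlaps/touches minute 95 to minute 108 → extend to minute 95 to minute 108.
minute 98 to minute 107 overlaps/touches minute 95 to minute 108 → extend to minute 95 to minute 108.
minute 103 to minute 106 overlaps/touches minute 95 to minute 108 → extend to minute 95 to minute 108.
minute 104 to minute 105 overlaps/touches minute 95 to minute 108 → extend to minute 95 to minute 108.

minute 22 to minute 38, minute 95 to minute 108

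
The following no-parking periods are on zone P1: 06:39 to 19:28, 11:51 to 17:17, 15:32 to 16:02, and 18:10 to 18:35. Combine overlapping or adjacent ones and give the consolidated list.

06:39-19:28

11:51-17:17 overlaps/touches 06:39-19:28 → extend to 06:39-19:28.
15:32-16:02 overlaps/touches 06:39-19:28 → extend to 06:39-19:28.
18:10-18:35 overlaps/touches 06:39-19:28 → extend to 06:39-19:28.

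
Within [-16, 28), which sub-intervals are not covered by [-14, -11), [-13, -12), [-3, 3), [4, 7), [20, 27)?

Covered (merged): [-14, -11), [-3, 3), [4, 7), [20, 27).
Gaps within [-16, 28): [-16, -14), [-11, -3), [3, 4), [7, 20), [27, 28).

[-16, -14) ∪ [-11, -3) ∪ [3, 4) ∪ [7, 20) ∪ [27, 28)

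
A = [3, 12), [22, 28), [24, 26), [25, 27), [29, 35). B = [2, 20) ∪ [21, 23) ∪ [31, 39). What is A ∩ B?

[3, 12) ∪ [22, 23) ∪ [31, 35)

A, merged: [3, 12), [22, 28), [29, 35).
[3, 12) meets the second set on [3, 12).
[22, 28) meets the second set on [22, 23).
[29, 35) meets the second set on [31, 35).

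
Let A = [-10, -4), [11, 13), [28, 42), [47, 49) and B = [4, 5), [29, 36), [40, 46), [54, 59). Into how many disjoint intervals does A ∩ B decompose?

A ∩ B = [29, 36), [40, 42).
That is 2 disjoint pieces.

2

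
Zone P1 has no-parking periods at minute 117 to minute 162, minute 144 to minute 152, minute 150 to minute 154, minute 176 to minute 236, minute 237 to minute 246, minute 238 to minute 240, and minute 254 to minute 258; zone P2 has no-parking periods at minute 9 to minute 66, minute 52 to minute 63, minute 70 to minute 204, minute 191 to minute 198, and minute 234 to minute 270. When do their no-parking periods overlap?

minute 117 to minute 162, minute 176 to minute 204, minute 234 to minute 236, minute 237 to minute 246, minute 254 to minute 258

First set merges to minute 117 to minute 162, minute 176 to minute 236, minute 237 to minute 246, minute 254 to minute 258.
Second set merges to minute 9 to minute 66, minute 70 to minute 204, minute 234 to minute 270.
minute 117 to minute 162 overlaps B on minute 117 to minute 162.
minute 176 to minute 236 overlaps B on minute 176 to minute 204, minute 234 to minute 236.
minute 237 to minute 246 overlaps B on minute 237 to minute 246.
minute 254 to minute 258 overlaps B on minute 254 to minute 258.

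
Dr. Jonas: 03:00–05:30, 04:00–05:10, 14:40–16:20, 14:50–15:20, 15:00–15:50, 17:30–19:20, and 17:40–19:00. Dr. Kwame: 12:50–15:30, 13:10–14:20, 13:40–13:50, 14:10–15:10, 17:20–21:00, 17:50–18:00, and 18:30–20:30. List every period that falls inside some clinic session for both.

14:40–15:30, 17:30–19:20

Merge the first list: 03:00–05:30, 14:40–16:20, 17:30–19:20.
Merge the second list: 12:50–15:30, 17:20–21:00.
03:00–05:30 meets no B interval.
14:40–16:20 ∩ B → 14:40–15:30.
17:30–19:20 ∩ B → 17:30–19:20.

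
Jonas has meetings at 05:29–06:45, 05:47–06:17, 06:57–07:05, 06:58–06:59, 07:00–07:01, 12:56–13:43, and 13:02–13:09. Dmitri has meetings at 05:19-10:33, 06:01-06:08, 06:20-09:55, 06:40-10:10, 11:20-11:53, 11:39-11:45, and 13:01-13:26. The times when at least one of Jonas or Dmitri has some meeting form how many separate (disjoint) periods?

A, merged: 05:29-06:45, 06:57-07:05, 12:56-13:43.
B, merged: 05:19-10:33, 11:20-11:53, 13:01-13:26.
A ∪ B = 05:19-10:33, 11:20-11:53, 12:56-13:43.
That is 3 disjoint pieces.

3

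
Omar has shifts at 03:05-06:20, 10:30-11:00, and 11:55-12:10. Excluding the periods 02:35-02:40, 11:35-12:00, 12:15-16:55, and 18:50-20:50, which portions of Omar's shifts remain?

03:05–06:20, 10:30–11:00, 12:00–12:10

03:05–06:20: nothing removed.
10:30–11:00: nothing removed.
11:55–12:10 \ B = 12:00–12:10.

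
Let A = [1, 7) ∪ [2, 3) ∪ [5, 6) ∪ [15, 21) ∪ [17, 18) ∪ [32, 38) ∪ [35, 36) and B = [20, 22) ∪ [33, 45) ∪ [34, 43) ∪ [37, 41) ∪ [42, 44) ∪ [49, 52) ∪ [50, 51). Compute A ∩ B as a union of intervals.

First set merges to [1, 7), [15, 21), [32, 38).
Second set merges to [20, 22), [33, 45), [49, 52).
[1, 7) meets no B interval.
[15, 21) ∩ B → [20, 21).
[32, 38) ∩ B → [33, 38).

[20, 21) ∪ [33, 38)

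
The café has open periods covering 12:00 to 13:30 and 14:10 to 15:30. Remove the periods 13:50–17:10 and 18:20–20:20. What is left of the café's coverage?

12:00–13:30

12:00–13:30: nothing removed.
14:10–15:30: entirely removed.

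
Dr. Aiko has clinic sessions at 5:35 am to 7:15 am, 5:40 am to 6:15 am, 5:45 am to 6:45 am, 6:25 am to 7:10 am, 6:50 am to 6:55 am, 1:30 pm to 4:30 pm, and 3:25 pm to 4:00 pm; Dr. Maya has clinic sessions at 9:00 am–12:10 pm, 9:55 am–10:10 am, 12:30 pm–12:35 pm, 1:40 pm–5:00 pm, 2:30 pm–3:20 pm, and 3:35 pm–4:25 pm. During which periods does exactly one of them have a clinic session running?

A, merged: 5:35 am–7:15 am, 1:30 pm–4:30 pm.
B, merged: 9:00 am–12:10 pm, 12:30 pm–12:35 pm, 1:40 pm–5:00 pm.
Only in the first: 5:35 am–7:15 am, 1:30 pm–1:40 pm.
Only in the second: 9:00 am–12:10 pm, 12:30 pm–12:35 pm, 4:30 pm–5:00 pm.
Together these are the periods covered by exactly one.

5:35 am–7:15 am, 9:00 am–12:10 pm, 12:30 pm–12:35 pm, 1:30 pm–1:40 pm, 4:30 pm–5:00 pm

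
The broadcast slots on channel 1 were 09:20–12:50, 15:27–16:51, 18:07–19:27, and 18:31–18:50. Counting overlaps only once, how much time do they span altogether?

6 h 14 min

Merged: 09:20–12:50, 15:27–16:51, 18:07–19:27.
Lengths: 3 h 30 min + 1 h 24 min + 1 h 20 min = 6 h 14 min.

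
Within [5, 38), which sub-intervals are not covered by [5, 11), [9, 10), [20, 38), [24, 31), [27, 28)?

Covered (merged): [5, 11), [20, 38).
Uncovered inside [5, 38): [11, 20).

[11, 20)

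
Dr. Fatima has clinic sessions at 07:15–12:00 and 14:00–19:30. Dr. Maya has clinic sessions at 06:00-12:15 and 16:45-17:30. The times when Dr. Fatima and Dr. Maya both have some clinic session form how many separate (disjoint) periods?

2

A ∩ B = 07:15–12:00, 16:45–17:30.
That is 2 disjoint pieces.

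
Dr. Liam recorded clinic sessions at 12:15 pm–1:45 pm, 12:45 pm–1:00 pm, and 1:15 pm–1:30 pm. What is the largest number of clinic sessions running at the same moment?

Walk the sorted start/end points keeping a running depth.
The depth first hits 2 at 12:45 pm.

2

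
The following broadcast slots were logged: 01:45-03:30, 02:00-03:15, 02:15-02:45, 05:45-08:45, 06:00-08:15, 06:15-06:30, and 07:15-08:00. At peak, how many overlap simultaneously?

Walk the sorted start/end points keeping a running depth.
The depth first hits 3 at 02:15.

3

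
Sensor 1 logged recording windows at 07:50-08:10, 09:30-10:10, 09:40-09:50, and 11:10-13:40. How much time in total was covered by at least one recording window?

Merged: 07:50-08:10, 09:30-10:10, 11:10-13:40.
Lengths: 20 min + 40 min + 2 h 30 min = 3 h 30 min.

3 h 30 min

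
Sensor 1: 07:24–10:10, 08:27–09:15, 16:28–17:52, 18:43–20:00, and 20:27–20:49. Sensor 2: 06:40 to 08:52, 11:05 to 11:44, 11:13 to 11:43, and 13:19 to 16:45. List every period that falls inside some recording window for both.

07:24-08:52, 16:28-16:45

A, merged: 07:24-10:10, 16:28-17:52, 18:43-20:00, 20:27-20:49.
B, merged: 06:40-08:52, 11:05-11:44, 13:19-16:45.
07:24-10:10 meets the second set on 07:24-08:52.
16:28-17:52 meets the second set on 16:28-16:45.
18:43-20:00: no overlap with the second set.
20:27-20:49: no overlap with the second set.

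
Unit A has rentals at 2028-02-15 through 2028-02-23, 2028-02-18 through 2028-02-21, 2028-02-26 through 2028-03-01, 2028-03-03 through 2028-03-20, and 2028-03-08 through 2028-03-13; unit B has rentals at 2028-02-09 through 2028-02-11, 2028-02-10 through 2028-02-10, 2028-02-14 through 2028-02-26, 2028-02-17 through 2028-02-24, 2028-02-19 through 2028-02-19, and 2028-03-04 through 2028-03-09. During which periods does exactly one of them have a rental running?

2028-02-09 through 2028-02-11, 2028-02-14 through 2028-02-14, 2028-02-24 through 2028-02-25, 2028-02-27 through 2028-03-01, 2028-03-03 through 2028-03-03, 2028-03-10 through 2028-03-20

Merge the first list: 2028-02-15 through 2028-02-23, 2028-02-26 through 2028-03-01, 2028-03-03 through 2028-03-20.
Merge the second list: 2028-02-09 through 2028-02-11, 2028-02-14 through 2028-02-26, 2028-03-04 through 2028-03-09.
A but not B: 2028-02-27 through 2028-03-01, 2028-03-03 through 2028-03-03, 2028-03-10 through 2028-03-20.
B but not A: 2028-02-09 through 2028-02-11, 2028-02-14 through 2028-02-14, 2028-02-24 through 2028-02-25.
Combining gives A △ B.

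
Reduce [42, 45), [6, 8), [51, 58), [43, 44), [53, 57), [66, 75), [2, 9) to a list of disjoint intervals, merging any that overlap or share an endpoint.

Sort by start: [2, 9), [6, 8), [42, 45), [43, 44), [51, 58), [53, 57), [66, 75).
[6, 8) overlaps/touches [2, 9) → extend to [2, 9).
[42, 45) is disjoint → start new block.
[43, 44) overlaps/touches [42, 45) → extend to [42, 45).
[51, 58) is disjoint → start new block.
[53, 57) overlaps/touches [51, 58) → extend to [51, 58).
[66, 75) is disjoint → start new block.

[2, 9) ∪ [42, 45) ∪ [51, 58) ∪ [66, 75)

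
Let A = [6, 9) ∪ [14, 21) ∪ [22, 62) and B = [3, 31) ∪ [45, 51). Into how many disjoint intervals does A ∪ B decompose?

A ∪ B = [3, 62).
That is 1 disjoint piece.

1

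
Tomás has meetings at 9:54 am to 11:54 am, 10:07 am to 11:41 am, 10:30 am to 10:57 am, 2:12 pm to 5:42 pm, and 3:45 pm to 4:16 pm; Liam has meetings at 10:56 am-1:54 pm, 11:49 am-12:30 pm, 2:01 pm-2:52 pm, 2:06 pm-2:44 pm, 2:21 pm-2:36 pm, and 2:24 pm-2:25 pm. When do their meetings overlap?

Merge the first list: 9:54 am–11:54 am, 2:12 pm–5:42 pm.
Merge the second list: 10:56 am–1:54 pm, 2:01 pm–2:52 pm.
9:54 am–11:54 am overlaps B on 10:56 am–11:54 am.
2:12 pm–5:42 pm overlaps B on 2:12 pm–2:52 pm.

10:56 am–11:54 am, 2:12 pm–2:52 pm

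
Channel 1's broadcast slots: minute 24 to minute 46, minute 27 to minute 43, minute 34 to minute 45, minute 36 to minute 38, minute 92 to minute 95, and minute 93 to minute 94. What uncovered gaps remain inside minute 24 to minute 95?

The merged coverage is minute 24 to minute 46, minute 92 to minute 95.
Complement within minute 24 to minute 95: minute 46 to minute 92.

minute 46 to minute 92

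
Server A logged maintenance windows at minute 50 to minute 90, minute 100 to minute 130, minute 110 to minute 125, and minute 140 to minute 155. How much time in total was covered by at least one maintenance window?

85 minutes

Merged: minute 50 to minute 90, minute 100 to minute 130, minute 140 to minute 155.
Lengths: 40 minutes + 30 minutes + 15 minutes = 85 minutes.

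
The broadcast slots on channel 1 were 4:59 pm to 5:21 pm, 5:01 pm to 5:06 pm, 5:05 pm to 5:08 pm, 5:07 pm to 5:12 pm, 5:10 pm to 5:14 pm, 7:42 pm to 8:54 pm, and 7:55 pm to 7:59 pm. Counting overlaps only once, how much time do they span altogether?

Merged: 4:59 pm–5:21 pm, 7:42 pm–8:54 pm.
Lengths: 22 min + 1 h 12 min = 1 h 34 min.

1 h 34 min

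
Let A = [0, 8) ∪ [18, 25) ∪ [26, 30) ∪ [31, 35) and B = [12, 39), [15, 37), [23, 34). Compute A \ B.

[0, 8)

Merge the second list: [12, 39).
[0, 8): nothing removed.
[18, 25): entirely removed.
[26, 30): entirely removed.
[31, 35): entirely removed.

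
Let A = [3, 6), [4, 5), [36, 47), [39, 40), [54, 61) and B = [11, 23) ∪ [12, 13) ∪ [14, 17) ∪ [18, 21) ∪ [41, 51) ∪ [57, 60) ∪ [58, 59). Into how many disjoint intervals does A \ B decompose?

Merge the first list: [3, 6), [36, 47), [54, 61).
Merge the second list: [11, 23), [41, 51), [57, 60).
A \ B = [3, 6), [36, 41), [54, 57), [60, 61).
That is 4 disjoint pieces.

4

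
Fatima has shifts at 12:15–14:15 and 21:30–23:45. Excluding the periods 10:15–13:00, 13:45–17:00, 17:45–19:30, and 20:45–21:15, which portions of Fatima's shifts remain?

13:00–13:45, 21:30–23:45

12:15–14:15 \ B = 13:00–13:45.
21:30–23:45: nothing removed.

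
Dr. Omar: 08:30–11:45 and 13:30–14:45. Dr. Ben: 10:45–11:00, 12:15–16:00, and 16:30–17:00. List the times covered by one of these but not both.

A but not B: 08:30-10:45, 11:00-11:45.
B but not A: 12:15-13:30, 14:45-16:00, 16:30-17:00.
Combining gives A △ B.

08:30-10:45, 11:00-11:45, 12:15-13:30, 14:45-16:00, 16:30-17:00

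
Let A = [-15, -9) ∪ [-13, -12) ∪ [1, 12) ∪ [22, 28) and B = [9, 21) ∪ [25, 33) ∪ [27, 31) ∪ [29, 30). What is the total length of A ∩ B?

6

First set merges to [-15, -9), [1, 12), [22, 28).
Second set merges to [9, 21), [25, 33).
A ∩ B = [9, 12), [25, 28).
Total: 3 + 3 = 6.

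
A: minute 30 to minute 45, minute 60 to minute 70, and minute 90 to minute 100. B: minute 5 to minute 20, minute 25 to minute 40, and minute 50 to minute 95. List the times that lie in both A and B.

minute 30 to minute 45 meets the second set on minute 30 to minute 40.
minute 60 to minute 70 meets the second set on minute 60 to minute 70.
minute 90 to minute 100 meets the second set on minute 90 to minute 95.

minute 30 to minute 40, minute 60 to minute 70, minute 90 to minute 95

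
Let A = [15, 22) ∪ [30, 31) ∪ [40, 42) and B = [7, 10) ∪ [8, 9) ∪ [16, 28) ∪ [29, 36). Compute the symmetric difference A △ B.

[7, 10) ∪ [15, 16) ∪ [22, 28) ∪ [29, 30) ∪ [31, 36) ∪ [40, 42)

Second set merges to [7, 10), [16, 28), [29, 36).
A but not B: [15, 16), [40, 42).
B but not A: [7, 10), [22, 28), [29, 30), [31, 36).
Combining gives A △ B.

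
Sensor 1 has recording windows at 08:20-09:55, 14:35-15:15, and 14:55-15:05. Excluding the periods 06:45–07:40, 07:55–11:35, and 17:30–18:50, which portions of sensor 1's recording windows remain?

14:35-15:15

First set merges to 08:20-09:55, 14:35-15:15.
08:20-09:55: fully covered by B → removed.
14:35-15:15: no B overlap → unchanged.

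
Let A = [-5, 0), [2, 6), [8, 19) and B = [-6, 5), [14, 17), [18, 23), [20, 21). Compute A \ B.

[5, 6) ∪ [8, 14) ∪ [17, 18)

B, merged: [-6, 5), [14, 17), [18, 23).
[-5, 0) lies entirely inside B → drops out.
[2, 6) with B removed leaves [5, 6).
[8, 19) with B removed leaves [8, 14), [17, 18).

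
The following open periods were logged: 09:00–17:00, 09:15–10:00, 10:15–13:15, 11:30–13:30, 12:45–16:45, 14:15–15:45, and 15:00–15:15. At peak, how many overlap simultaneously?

At 12:45, 4 of the intervals are simultaneously active.
No point has more.

4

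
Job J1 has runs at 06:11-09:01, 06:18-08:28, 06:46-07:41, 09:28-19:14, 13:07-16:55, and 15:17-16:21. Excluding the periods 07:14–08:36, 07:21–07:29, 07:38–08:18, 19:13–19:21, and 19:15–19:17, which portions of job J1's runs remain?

First set merges to 06:11-09:01, 09:28-19:14.
Second set merges to 07:14-08:36, 19:13-19:21.
06:11-09:01 with B removed leaves 06:11-07:14, 08:36-09:01.
09:28-19:14 with B removed leaves 09:28-19:13.

06:11-07:14, 08:36-09:01, 09:28-19:13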